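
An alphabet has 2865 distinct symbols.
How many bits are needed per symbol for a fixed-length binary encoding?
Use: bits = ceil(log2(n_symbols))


log2(2865) = 11.4843
Bracket: 2^11 = 2048 < 2865 <= 2^12 = 4096
So ceil(log2(2865)) = 12

bits = ceil(log2(2865)) = ceil(11.4843) = 12 bits


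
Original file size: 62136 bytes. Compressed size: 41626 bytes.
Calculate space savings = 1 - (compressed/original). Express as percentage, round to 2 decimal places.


ratio = compressed/original = 41626/62136 = 0.669918
savings = 1 - ratio = 1 - 0.669918 = 0.330082
as a percentage: 0.330082 * 100 = 33.01%

Space savings = 1 - 41626/62136 = 33.01%


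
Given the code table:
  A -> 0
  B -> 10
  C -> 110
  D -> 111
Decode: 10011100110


Decoding:
10 -> B
0 -> A
111 -> D
0 -> A
0 -> A
110 -> C


Result: BADAAC


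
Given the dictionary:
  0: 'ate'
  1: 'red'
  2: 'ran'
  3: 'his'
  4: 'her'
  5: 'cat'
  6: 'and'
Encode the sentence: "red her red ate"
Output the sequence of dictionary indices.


Look up each word in the dictionary:
  'red' -> 1
  'her' -> 4
  'red' -> 1
  'ate' -> 0

Encoded: [1, 4, 1, 0]


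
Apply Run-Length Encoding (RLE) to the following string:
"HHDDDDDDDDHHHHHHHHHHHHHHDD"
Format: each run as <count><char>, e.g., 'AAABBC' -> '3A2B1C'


Scanning runs left to right:
  i=0: run of 'H' x 2 -> '2H'
  i=2: run of 'D' x 8 -> '8D'
  i=10: run of 'H' x 14 -> '14H'
  i=24: run of 'D' x 2 -> '2D'

RLE = 2H8D14H2D


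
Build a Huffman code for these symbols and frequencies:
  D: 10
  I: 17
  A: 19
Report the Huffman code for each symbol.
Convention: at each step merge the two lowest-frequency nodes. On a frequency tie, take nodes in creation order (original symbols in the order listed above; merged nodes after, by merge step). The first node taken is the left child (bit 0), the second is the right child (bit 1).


Huffman tree construction:
Step 1: Merge D(10) + I(17) = 27
Step 2: Merge A(19) + (D+I)(27) = 46
Read each symbol's code off the tree from the root (left child = 0, right child = 1).

Codes:
  D: 10 (length 2)
  I: 11 (length 2)
  A: 0 (length 1)
Average code length: 73/46 = 1.5870 bits/symbol


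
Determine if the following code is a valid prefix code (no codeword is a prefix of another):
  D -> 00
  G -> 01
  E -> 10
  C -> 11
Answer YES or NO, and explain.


Checking each pair (does one codeword prefix another?):
  D='00' vs G='01': no prefix
  D='00' vs E='10': no prefix
  D='00' vs C='11': no prefix
  G='01' vs D='00': no prefix
  G='01' vs E='10': no prefix
  G='01' vs C='11': no prefix
  E='10' vs D='00': no prefix
  E='10' vs G='01': no prefix
  E='10' vs C='11': no prefix
  C='11' vs D='00': no prefix
  C='11' vs G='01': no prefix
  C='11' vs E='10': no prefix
No violation found over all pairs.

YES -- this is a valid prefix code. No codeword is a prefix of any other codeword.


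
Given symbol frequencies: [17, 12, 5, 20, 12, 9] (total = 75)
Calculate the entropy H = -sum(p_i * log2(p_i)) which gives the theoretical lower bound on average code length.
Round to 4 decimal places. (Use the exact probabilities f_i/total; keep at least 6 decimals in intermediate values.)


Per-symbol terms -p_i * log2(p_i) with p_i = f_i/75:
  p = 17/75 = 0.226667: log2(p) = -2.141356, -p*log2(p) = 0.485374
  p = 12/75 = 0.160000: log2(p) = -2.643856, -p*log2(p) = 0.423017
  p = 5/75 = 0.066667: log2(p) = -3.906891, -p*log2(p) = 0.260459
  p = 20/75 = 0.266667: log2(p) = -1.906891, -p*log2(p) = 0.508504
  p = 12/75 = 0.160000: log2(p) = -2.643856, -p*log2(p) = 0.423017
  p = 9/75 = 0.120000: log2(p) = -3.058894, -p*log2(p) = 0.367067
H = 0.485374 + 0.423017 + 0.260459 + 0.508504 + 0.423017 + 0.367067 = 2.467438

H = 2.4674 bits/symbol


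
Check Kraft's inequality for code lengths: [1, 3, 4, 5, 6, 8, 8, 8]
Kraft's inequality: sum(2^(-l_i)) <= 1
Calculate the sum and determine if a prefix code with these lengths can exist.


Sum = 2^(-1) + 2^(-3) + 2^(-4) + 2^(-5) + 2^(-6) + 2^(-8) + 2^(-8) + 2^(-8)
    = 0.5 + 0.125 + 0.0625 + 0.03125 + 0.015625 + 0.00390625 + 0.00390625 + 0.00390625
    = 191/256 = 0.74609375
Since 0.74609375 <= 1, Kraft's inequality IS satisfied.
A prefix code with these lengths CAN exist.

Kraft sum = 0.74609375. Satisfied.


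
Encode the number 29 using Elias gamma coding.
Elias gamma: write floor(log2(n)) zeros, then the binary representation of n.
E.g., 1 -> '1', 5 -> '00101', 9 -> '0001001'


num_bits = floor(log2(29)) + 1 = 5
leading_zeros = num_bits - 1 = 4
binary(29) = 11101

Elias gamma(29) = '0000' + '11101' = 000011101 (9 bits)


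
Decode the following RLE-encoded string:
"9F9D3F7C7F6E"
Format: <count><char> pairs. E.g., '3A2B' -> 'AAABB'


Expanding each <count><char> pair:
  9F -> 'FFFFFFFFF'
  9D -> 'DDDDDDDDD'
  3F -> 'FFF'
  7C -> 'CCCCCCC'
  7F -> 'FFFFFFF'
  6E -> 'EEEEEE'

Decoded = FFFFFFFFFDDDDDDDDDFFFCCCCCCCFFFFFFFEEEEEE


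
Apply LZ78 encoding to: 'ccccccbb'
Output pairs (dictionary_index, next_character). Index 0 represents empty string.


LZ78 encoding steps:
Dictionary: {0: ''}
Step 1: w='' (idx 0), next='c' -> output (0, 'c'), add 'c' as idx 1
Step 2: w='c' (idx 1), next='c' -> output (1, 'c'), add 'cc' as idx 2
Step 3: w='cc' (idx 2), next='c' -> output (2, 'c'), add 'ccc' as idx 3
Step 4: w='' (idx 0), next='b' -> output (0, 'b'), add 'b' as idx 4
Step 5: w='b' (idx 4), end of input -> output (4, '')


Encoded: [(0, 'c'), (1, 'c'), (2, 'c'), (0, 'b'), (4, '')]


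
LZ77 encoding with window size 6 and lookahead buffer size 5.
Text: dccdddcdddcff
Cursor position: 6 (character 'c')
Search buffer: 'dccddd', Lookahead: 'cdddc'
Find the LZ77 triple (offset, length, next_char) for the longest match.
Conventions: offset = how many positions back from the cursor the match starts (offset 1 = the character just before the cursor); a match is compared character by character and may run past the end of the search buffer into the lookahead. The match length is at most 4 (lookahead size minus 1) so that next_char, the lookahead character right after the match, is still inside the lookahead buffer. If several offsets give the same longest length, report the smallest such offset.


Try each offset into the search buffer:
  offset=1 (pos 5, char 'd'): match length 0
  offset=2 (pos 4, char 'd'): match length 0
  offset=3 (pos 3, char 'd'): match length 0
  offset=4 (pos 2, char 'c'): match length 4
  offset=5 (pos 1, char 'c'): match length 1
  offset=6 (pos 0, char 'd'): match length 0
Longest match has length 4 at offset 4.
next_char = character at position 6 + 4 = 10 -> 'c'

Best match: offset=4, length=4 (matching 'cddd' starting at position 2)
LZ77 triple: (4, 4, 'c')


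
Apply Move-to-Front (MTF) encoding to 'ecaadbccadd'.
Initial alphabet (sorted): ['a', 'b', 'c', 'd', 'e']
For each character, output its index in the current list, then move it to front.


MTF encoding:
'e': index 4 in ['a', 'b', 'c', 'd', 'e'] -> ['e', 'a', 'b', 'c', 'd']
'c': index 3 in ['e', 'a', 'b', 'c', 'd'] -> ['c', 'e', 'a', 'b', 'd']
'a': index 2 in ['c', 'e', 'a', 'b', 'd'] -> ['a', 'c', 'e', 'b', 'd']
'a': index 0 in ['a', 'c', 'e', 'b', 'd'] -> ['a', 'c', 'e', 'b', 'd']
'd': index 4 in ['a', 'c', 'e', 'b', 'd'] -> ['d', 'a', 'c', 'e', 'b']
'b': index 4 in ['d', 'a', 'c', 'e', 'b'] -> ['b', 'd', 'a', 'c', 'e']
'c': index 3 in ['b', 'd', 'a', 'c', 'e'] -> ['c', 'b', 'd', 'a', 'e']
'c': index 0 in ['c', 'b', 'd', 'a', 'e'] -> ['c', 'b', 'd', 'a', 'e']
'a': index 3 in ['c', 'b', 'd', 'a', 'e'] -> ['a', 'c', 'b', 'd', 'e']
'd': index 3 in ['a', 'c', 'b', 'd', 'e'] -> ['d', 'a', 'c', 'b', 'e']
'd': index 0 in ['d', 'a', 'c', 'b', 'e'] -> ['d', 'a', 'c', 'b', 'e']


Output: [4, 3, 2, 0, 4, 4, 3, 0, 3, 3, 0]


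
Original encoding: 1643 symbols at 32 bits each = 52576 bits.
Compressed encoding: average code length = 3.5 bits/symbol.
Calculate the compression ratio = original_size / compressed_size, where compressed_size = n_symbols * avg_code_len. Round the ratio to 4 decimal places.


original_size = n_symbols * orig_bits = 1643 * 32 = 52576 bits
compressed_size = n_symbols * avg_code_len = 1643 * 3.5 = 5750.5 bits
ratio = original_size / compressed_size = 52576 / 5750.5 = 9.1429

Compression ratio = 9.1429


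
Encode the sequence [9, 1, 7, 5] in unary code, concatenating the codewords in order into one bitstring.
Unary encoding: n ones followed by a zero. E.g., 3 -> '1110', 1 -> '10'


Encode each number as n ones followed by a terminating 0:
  9 -> 1111111110 (10 bits)
  1 -> 10 (2 bits)
  7 -> 11111110 (8 bits)
  5 -> 111110 (6 bits)
Total length = 10 + 2 + 8 + 6 = 26 bits.

Unary([9, 1, 7, 5]) = 11111111101011111110111110 (26 bits)


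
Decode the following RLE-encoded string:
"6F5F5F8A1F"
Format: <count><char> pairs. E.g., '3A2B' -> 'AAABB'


Expanding each <count><char> pair:
  6F -> 'FFFFFF'
  5F -> 'FFFFF'
  5F -> 'FFFFF'
  8A -> 'AAAAAAAA'
  1F -> 'F'

Decoded = FFFFFFFFFFFFFFFFAAAAAAAAF


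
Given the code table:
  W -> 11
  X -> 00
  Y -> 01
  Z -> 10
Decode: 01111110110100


Decoding:
01 -> Y
11 -> W
11 -> W
10 -> Z
11 -> W
01 -> Y
00 -> X


Result: YWWZWYX


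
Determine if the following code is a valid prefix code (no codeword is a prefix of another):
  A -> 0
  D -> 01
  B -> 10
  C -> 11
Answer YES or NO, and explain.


Checking each pair (does one codeword prefix another?):
  A='0' vs D='01': prefix -- VIOLATION

NO -- this is NOT a valid prefix code. A (0) is a prefix of D (01).


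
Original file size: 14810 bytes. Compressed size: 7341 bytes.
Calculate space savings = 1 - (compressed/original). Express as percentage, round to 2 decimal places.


ratio = compressed/original = 7341/14810 = 0.495679
savings = 1 - ratio = 1 - 0.495679 = 0.504321
as a percentage: 0.504321 * 100 = 50.43%

Space savings = 1 - 7341/14810 = 50.43%


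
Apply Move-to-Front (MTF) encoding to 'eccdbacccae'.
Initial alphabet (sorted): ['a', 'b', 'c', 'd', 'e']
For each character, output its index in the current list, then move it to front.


MTF encoding:
'e': index 4 in ['a', 'b', 'c', 'd', 'e'] -> ['e', 'a', 'b', 'c', 'd']
'c': index 3 in ['e', 'a', 'b', 'c', 'd'] -> ['c', 'e', 'a', 'b', 'd']
'c': index 0 in ['c', 'e', 'a', 'b', 'd'] -> ['c', 'e', 'a', 'b', 'd']
'd': index 4 in ['c', 'e', 'a', 'b', 'd'] -> ['d', 'c', 'e', 'a', 'b']
'b': index 4 in ['d', 'c', 'e', 'a', 'b'] -> ['b', 'd', 'c', 'e', 'a']
'a': index 4 in ['b', 'd', 'c', 'e', 'a'] -> ['a', 'b', 'd', 'c', 'e']
'c': index 3 in ['a', 'b', 'd', 'c', 'e'] -> ['c', 'a', 'b', 'd', 'e']
'c': index 0 in ['c', 'a', 'b', 'd', 'e'] -> ['c', 'a', 'b', 'd', 'e']
'c': index 0 in ['c', 'a', 'b', 'd', 'e'] -> ['c', 'a', 'b', 'd', 'e']
'a': index 1 in ['c', 'a', 'b', 'd', 'e'] -> ['a', 'c', 'b', 'd', 'e']
'e': index 4 in ['a', 'c', 'b', 'd', 'e'] -> ['e', 'a', 'c', 'b', 'd']


Output: [4, 3, 0, 4, 4, 4, 3, 0, 0, 1, 4]


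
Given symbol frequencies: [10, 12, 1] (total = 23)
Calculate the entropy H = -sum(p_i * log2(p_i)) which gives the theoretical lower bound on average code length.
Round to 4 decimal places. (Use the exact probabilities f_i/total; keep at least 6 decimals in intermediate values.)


Per-symbol terms -p_i * log2(p_i) with p_i = f_i/23:
  p = 10/23 = 0.434783: log2(p) = -1.201634, -p*log2(p) = 0.522450
  p = 12/23 = 0.521739: log2(p) = -0.938599, -p*log2(p) = 0.489704
  p = 1/23 = 0.043478: log2(p) = -4.523562, -p*log2(p) = 0.196677
H = 0.522450 + 0.489704 + 0.196677 = 1.208831

H = 1.2088 bits/symbol


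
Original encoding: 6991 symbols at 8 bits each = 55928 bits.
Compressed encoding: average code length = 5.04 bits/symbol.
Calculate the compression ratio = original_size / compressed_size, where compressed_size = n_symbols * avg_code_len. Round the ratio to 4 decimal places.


original_size = n_symbols * orig_bits = 6991 * 8 = 55928 bits
compressed_size = n_symbols * avg_code_len = 6991 * 5.04 = 35234.64 bits
ratio = original_size / compressed_size = 55928 / 35234.64 = 1.5873

Compression ratio = 1.5873


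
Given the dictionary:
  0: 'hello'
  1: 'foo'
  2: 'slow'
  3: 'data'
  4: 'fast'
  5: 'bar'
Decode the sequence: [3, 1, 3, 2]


Look up each index in the dictionary:
  3 -> 'data'
  1 -> 'foo'
  3 -> 'data'
  2 -> 'slow'

Decoded: "data foo data slow"


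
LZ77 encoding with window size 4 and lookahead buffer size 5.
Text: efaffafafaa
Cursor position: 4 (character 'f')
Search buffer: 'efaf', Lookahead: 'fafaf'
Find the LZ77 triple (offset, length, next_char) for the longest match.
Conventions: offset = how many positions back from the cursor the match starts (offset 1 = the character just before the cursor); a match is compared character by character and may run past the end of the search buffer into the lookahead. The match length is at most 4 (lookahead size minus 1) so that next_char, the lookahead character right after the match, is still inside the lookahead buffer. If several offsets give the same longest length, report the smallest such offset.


Try each offset into the search buffer:
  offset=1 (pos 3, char 'f'): match length 1
  offset=2 (pos 2, char 'a'): match length 0
  offset=3 (pos 1, char 'f'): match length 3
  offset=4 (pos 0, char 'e'): match length 0
Longest match has length 3 at offset 3.
next_char = character at position 4 + 3 = 7 -> 'a'

Best match: offset=3, length=3 (matching 'faf' starting at position 1)
LZ77 triple: (3, 3, 'a')


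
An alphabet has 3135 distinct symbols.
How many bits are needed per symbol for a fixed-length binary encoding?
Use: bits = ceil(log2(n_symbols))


log2(3135) = 11.6142
Bracket: 2^11 = 2048 < 3135 <= 2^12 = 4096
So ceil(log2(3135)) = 12

bits = ceil(log2(3135)) = ceil(11.6142) = 12 bits


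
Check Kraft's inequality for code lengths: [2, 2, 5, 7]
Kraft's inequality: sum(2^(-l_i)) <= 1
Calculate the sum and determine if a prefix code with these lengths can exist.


Sum = 2^(-2) + 2^(-2) + 2^(-5) + 2^(-7)
    = 0.25 + 0.25 + 0.03125 + 0.0078125
    = 69/128 = 0.5390625
Since 0.5390625 <= 1, Kraft's inequality IS satisfied.
A prefix code with these lengths CAN exist.

Kraft sum = 0.5390625. Satisfied.


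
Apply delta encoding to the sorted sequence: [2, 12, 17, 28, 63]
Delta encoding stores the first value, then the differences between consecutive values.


First value: 2
Deltas:
  12 - 2 = 10
  17 - 12 = 5
  28 - 17 = 11
  63 - 28 = 35


Delta encoded: [2, 10, 5, 11, 35]


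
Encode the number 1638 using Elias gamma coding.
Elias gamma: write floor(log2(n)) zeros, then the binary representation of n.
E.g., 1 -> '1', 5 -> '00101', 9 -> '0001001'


num_bits = floor(log2(1638)) + 1 = 11
leading_zeros = num_bits - 1 = 10
binary(1638) = 11001100110

Elias gamma(1638) = '0000000000' + '11001100110' = 000000000011001100110 (21 bits)


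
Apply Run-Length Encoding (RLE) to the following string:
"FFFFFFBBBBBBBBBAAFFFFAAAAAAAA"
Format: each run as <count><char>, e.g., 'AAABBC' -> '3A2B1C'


Scanning runs left to right:
  i=0: run of 'F' x 6 -> '6F'
  i=6: run of 'B' x 9 -> '9B'
  i=15: run of 'A' x 2 -> '2A'
  i=17: run of 'F' x 4 -> '4F'
  i=21: run of 'A' x 8 -> '8A'

RLE = 6F9B2A4F8A


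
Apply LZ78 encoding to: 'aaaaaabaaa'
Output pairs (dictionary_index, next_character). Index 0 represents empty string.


LZ78 encoding steps:
Dictionary: {0: ''}
Step 1: w='' (idx 0), next='a' -> output (0, 'a'), add 'a' as idx 1
Step 2: w='a' (idx 1), next='a' -> output (1, 'a'), add 'aa' as idx 2
Step 3: w='aa' (idx 2), next='a' -> output (2, 'a'), add 'aaa' as idx 3
Step 4: w='' (idx 0), next='b' -> output (0, 'b'), add 'b' as idx 4
Step 5: w='aaa' (idx 3), end of input -> output (3, '')


Encoded: [(0, 'a'), (1, 'a'), (2, 'a'), (0, 'b'), (3, '')]


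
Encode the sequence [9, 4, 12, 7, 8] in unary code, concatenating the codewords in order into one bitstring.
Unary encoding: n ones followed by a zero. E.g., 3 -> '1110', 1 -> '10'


Encode each number as n ones followed by a terminating 0:
  9 -> 1111111110 (10 bits)
  4 -> 11110 (5 bits)
  12 -> 1111111111110 (13 bits)
  7 -> 11111110 (8 bits)
  8 -> 111111110 (9 bits)
Total length = 10 + 5 + 13 + 8 + 9 = 45 bits.

Unary([9, 4, 12, 7, 8]) = 111111111011110111111111111011111110111111110 (45 bits)


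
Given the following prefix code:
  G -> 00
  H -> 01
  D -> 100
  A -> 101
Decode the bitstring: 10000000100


Decoding step by step:
Bits 100 -> D
Bits 00 -> G
Bits 00 -> G
Bits 01 -> H
Bits 00 -> G


Decoded message: DGGHG


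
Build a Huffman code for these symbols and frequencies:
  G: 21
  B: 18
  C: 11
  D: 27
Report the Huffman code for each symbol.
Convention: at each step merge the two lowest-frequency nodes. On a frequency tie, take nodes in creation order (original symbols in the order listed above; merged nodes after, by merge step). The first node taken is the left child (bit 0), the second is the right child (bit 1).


Huffman tree construction:
Step 1: Merge C(11) + B(18) = 29
Step 2: Merge G(21) + D(27) = 48
Step 3: Merge (C+B)(29) + (G+D)(48) = 77
Read each symbol's code off the tree from the root (left child = 0, right child = 1).

Codes:
  G: 10 (length 2)
  B: 01 (length 2)
  C: 00 (length 2)
  D: 11 (length 2)
Average code length: 154/77 = 2.0000 bits/symbol


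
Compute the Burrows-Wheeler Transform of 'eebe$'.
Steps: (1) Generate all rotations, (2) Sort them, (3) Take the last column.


Rotations (sorted):
  0: $eebe -> last char: e
  1: be$ee -> last char: e
  2: e$eeb -> last char: b
  3: ebe$e -> last char: e
  4: eebe$ -> last char: $


BWT = eebe$


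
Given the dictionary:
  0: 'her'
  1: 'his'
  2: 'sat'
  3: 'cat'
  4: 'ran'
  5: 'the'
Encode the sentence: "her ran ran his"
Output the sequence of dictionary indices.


Look up each word in the dictionary:
  'her' -> 0
  'ran' -> 4
  'ran' -> 4
  'his' -> 1

Encoded: [0, 4, 4, 1]


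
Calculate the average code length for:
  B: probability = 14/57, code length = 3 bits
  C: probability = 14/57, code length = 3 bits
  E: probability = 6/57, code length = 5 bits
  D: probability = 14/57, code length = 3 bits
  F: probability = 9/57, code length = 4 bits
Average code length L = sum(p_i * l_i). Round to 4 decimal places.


Weighted contributions p_i * l_i:
  B: (14/57) * 3 = 42/57
  C: (14/57) * 3 = 42/57
  E: (6/57) * 5 = 30/57
  D: (14/57) * 3 = 42/57
  F: (9/57) * 4 = 36/57
Sum = (42 + 42 + 30 + 42 + 36)/57 = 192/57

L = 192/57 = 3.3684 bits/symbol


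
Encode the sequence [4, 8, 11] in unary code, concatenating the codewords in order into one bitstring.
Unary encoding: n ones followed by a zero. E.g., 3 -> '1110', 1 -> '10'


Encode each number as n ones followed by a terminating 0:
  4 -> 11110 (5 bits)
  8 -> 111111110 (9 bits)
  11 -> 111111111110 (12 bits)
Total length = 5 + 9 + 12 = 26 bits.

Unary([4, 8, 11]) = 11110111111110111111111110 (26 bits)


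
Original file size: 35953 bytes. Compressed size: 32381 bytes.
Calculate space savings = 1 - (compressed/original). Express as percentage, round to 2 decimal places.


ratio = compressed/original = 32381/35953 = 0.900648
savings = 1 - ratio = 1 - 0.900648 = 0.099352
as a percentage: 0.099352 * 100 = 9.94%

Space savings = 1 - 32381/35953 = 9.94%


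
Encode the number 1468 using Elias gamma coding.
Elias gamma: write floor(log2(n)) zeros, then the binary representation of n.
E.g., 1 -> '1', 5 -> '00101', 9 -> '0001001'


num_bits = floor(log2(1468)) + 1 = 11
leading_zeros = num_bits - 1 = 10
binary(1468) = 10110111100

Elias gamma(1468) = '0000000000' + '10110111100' = 000000000010110111100 (21 bits)


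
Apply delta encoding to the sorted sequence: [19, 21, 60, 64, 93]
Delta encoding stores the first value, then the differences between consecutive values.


First value: 19
Deltas:
  21 - 19 = 2
  60 - 21 = 39
  64 - 60 = 4
  93 - 64 = 29


Delta encoded: [19, 2, 39, 4, 29]


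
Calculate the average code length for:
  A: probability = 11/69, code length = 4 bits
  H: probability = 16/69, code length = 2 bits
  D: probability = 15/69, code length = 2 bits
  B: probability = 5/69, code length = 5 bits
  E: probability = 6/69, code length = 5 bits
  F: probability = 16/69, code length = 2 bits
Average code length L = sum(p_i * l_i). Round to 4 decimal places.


Weighted contributions p_i * l_i:
  A: (11/69) * 4 = 44/69
  H: (16/69) * 2 = 32/69
  D: (15/69) * 2 = 30/69
  B: (5/69) * 5 = 25/69
  E: (6/69) * 5 = 30/69
  F: (16/69) * 2 = 32/69
Sum = (44 + 32 + 30 + 25 + 30 + 32)/69 = 193/69

L = 193/69 = 2.7971 bits/symbol


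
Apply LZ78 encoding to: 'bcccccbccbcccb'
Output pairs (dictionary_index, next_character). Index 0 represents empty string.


LZ78 encoding steps:
Dictionary: {0: ''}
Step 1: w='' (idx 0), next='b' -> output (0, 'b'), add 'b' as idx 1
Step 2: w='' (idx 0), next='c' -> output (0, 'c'), add 'c' as idx 2
Step 3: w='c' (idx 2), next='c' -> output (2, 'c'), add 'cc' as idx 3
Step 4: w='cc' (idx 3), next='b' -> output (3, 'b'), add 'ccb' as idx 4
Step 5: w='ccb' (idx 4), next='c' -> output (4, 'c'), add 'ccbc' as idx 5
Step 6: w='ccb' (idx 4), end of input -> output (4, '')


Encoded: [(0, 'b'), (0, 'c'), (2, 'c'), (3, 'b'), (4, 'c'), (4, '')]


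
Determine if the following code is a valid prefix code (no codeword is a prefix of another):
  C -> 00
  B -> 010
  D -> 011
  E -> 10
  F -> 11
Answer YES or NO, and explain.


Checking each pair (does one codeword prefix another?):
  C='00' vs B='010': no prefix
  C='00' vs D='011': no prefix
  C='00' vs E='10': no prefix
  C='00' vs F='11': no prefix
  B='010' vs C='00': no prefix
  B='010' vs D='011': no prefix
  B='010' vs E='10': no prefix
  B='010' vs F='11': no prefix
  D='011' vs C='00': no prefix
  D='011' vs B='010': no prefix
  D='011' vs E='10': no prefix
  D='011' vs F='11': no prefix
  E='10' vs C='00': no prefix
  E='10' vs B='010': no prefix
  E='10' vs D='011': no prefix
  E='10' vs F='11': no prefix
  F='11' vs C='00': no prefix
  F='11' vs B='010': no prefix
  F='11' vs D='011': no prefix
  F='11' vs E='10': no prefix
No violation found over all pairs.

YES -- this is a valid prefix code. No codeword is a prefix of any other codeword.


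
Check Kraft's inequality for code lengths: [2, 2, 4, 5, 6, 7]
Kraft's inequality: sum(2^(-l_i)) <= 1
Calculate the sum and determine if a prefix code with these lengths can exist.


Sum = 2^(-2) + 2^(-2) + 2^(-4) + 2^(-5) + 2^(-6) + 2^(-7)
    = 0.25 + 0.25 + 0.0625 + 0.03125 + 0.015625 + 0.0078125
    = 79/128 = 0.6171875
Since 0.6171875 <= 1, Kraft's inequality IS satisfied.
A prefix code with these lengths CAN exist.

Kraft sum = 0.6171875. Satisfied.


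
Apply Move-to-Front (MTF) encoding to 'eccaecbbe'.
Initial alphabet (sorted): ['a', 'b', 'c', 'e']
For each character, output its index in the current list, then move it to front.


MTF encoding:
'e': index 3 in ['a', 'b', 'c', 'e'] -> ['e', 'a', 'b', 'c']
'c': index 3 in ['e', 'a', 'b', 'c'] -> ['c', 'e', 'a', 'b']
'c': index 0 in ['c', 'e', 'a', 'b'] -> ['c', 'e', 'a', 'b']
'a': index 2 in ['c', 'e', 'a', 'b'] -> ['a', 'c', 'e', 'b']
'e': index 2 in ['a', 'c', 'e', 'b'] -> ['e', 'a', 'c', 'b']
'c': index 2 in ['e', 'a', 'c', 'b'] -> ['c', 'e', 'a', 'b']
'b': index 3 in ['c', 'e', 'a', 'b'] -> ['b', 'c', 'e', 'a']
'b': index 0 in ['b', 'c', 'e', 'a'] -> ['b', 'c', 'e', 'a']
'e': index 2 in ['b', 'c', 'e', 'a'] -> ['e', 'b', 'c', 'a']


Output: [3, 3, 0, 2, 2, 2, 3, 0, 2]


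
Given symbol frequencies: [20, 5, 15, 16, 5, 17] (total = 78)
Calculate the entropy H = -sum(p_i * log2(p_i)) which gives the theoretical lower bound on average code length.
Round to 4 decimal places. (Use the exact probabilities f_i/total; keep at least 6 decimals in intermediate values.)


Per-symbol terms -p_i * log2(p_i) with p_i = f_i/78:
  p = 20/78 = 0.256410: log2(p) = -1.963474, -p*log2(p) = 0.503455
  p = 5/78 = 0.064103: log2(p) = -3.963474, -p*log2(p) = 0.254069
  p = 15/78 = 0.192308: log2(p) = -2.378512, -p*log2(p) = 0.457406
  p = 16/78 = 0.205128: log2(p) = -2.285402, -p*log2(p) = 0.468800
  p = 5/78 = 0.064103: log2(p) = -3.963474, -p*log2(p) = 0.254069
  p = 17/78 = 0.217949: log2(p) = -2.197939, -p*log2(p) = 0.479038
H = 0.503455 + 0.254069 + 0.457406 + 0.468800 + 0.254069 + 0.479038 = 2.416837

H = 2.4168 bits/symbol


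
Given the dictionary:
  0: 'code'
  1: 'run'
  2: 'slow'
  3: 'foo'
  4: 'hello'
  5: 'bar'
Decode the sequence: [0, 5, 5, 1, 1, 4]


Look up each index in the dictionary:
  0 -> 'code'
  5 -> 'bar'
  5 -> 'bar'
  1 -> 'run'
  1 -> 'run'
  4 -> 'hello'

Decoded: "code bar bar run run hello"


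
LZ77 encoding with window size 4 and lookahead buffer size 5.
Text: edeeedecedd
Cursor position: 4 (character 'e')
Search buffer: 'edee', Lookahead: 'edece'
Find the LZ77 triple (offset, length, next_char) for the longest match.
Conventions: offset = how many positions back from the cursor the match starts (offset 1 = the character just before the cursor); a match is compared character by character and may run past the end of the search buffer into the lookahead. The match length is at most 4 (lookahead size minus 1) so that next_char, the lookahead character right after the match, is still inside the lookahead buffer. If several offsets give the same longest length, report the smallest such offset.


Try each offset into the search buffer:
  offset=1 (pos 3, char 'e'): match length 1
  offset=2 (pos 2, char 'e'): match length 1
  offset=3 (pos 1, char 'd'): match length 0
  offset=4 (pos 0, char 'e'): match length 3
Longest match has length 3 at offset 4.
next_char = character at position 4 + 3 = 7 -> 'c'

Best match: offset=4, length=3 (matching 'ede' starting at position 0)
LZ77 triple: (4, 3, 'c')


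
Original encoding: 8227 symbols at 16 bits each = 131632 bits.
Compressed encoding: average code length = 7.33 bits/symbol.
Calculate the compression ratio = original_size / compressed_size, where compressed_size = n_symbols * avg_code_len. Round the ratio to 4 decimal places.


original_size = n_symbols * orig_bits = 8227 * 16 = 131632 bits
compressed_size = n_symbols * avg_code_len = 8227 * 7.33 = 60303.91 bits
ratio = original_size / compressed_size = 131632 / 60303.91 = 2.1828

Compression ratio = 2.1828


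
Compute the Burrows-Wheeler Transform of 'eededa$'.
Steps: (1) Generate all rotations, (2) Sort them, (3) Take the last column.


Rotations (sorted):
  0: $eededa -> last char: a
  1: a$eeded -> last char: d
  2: da$eede -> last char: e
  3: deda$ee -> last char: e
  4: eda$eed -> last char: d
  5: ededa$e -> last char: e
  6: eededa$ -> last char: $


BWT = adeede$


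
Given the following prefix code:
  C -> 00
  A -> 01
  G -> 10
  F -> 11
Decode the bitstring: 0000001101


Decoding step by step:
Bits 00 -> C
Bits 00 -> C
Bits 00 -> C
Bits 11 -> F
Bits 01 -> A


Decoded message: CCCFA


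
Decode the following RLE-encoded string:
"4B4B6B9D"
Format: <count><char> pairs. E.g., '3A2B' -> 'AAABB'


Expanding each <count><char> pair:
  4B -> 'BBBB'
  4B -> 'BBBB'
  6B -> 'BBBBBB'
  9D -> 'DDDDDDDDD'

Decoded = BBBBBBBBBBBBBBDDDDDDDDD


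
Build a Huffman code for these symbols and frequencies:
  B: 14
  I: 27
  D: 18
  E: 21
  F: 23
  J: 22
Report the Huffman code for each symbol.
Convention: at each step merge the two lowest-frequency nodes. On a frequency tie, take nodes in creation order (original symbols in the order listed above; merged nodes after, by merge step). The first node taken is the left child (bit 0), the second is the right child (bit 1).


Huffman tree construction:
Step 1: Merge B(14) + D(18) = 32
Step 2: Merge E(21) + J(22) = 43
Step 3: Merge F(23) + I(27) = 50
Step 4: Merge (B+D)(32) + (E+J)(43) = 75
Step 5: Merge (F+I)(50) + ((B+D)+(E+J))(75) = 125
Read each symbol's code off the tree from the root (left child = 0, right child = 1).

Codes:
  B: 100 (length 3)
  I: 01 (length 2)
  D: 101 (length 3)
  E: 110 (length 3)
  F: 00 (length 2)
  J: 111 (length 3)
Average code length: 325/125 = 2.6000 bits/symbol


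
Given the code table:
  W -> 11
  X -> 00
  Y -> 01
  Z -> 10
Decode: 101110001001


Decoding:
10 -> Z
11 -> W
10 -> Z
00 -> X
10 -> Z
01 -> Y


Result: ZWZXZY


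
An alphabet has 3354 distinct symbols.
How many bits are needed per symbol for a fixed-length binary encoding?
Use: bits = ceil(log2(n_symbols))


log2(3354) = 11.7117
Bracket: 2^11 = 2048 < 3354 <= 2^12 = 4096
So ceil(log2(3354)) = 12

bits = ceil(log2(3354)) = ceil(11.7117) = 12 bits


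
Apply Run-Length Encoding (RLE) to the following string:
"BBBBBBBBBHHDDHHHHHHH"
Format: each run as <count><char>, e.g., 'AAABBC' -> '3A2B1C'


Scanning runs left to right:
  i=0: run of 'B' x 9 -> '9B'
  i=9: run of 'H' x 2 -> '2H'
  i=11: run of 'D' x 2 -> '2D'
  i=13: run of 'H' x 7 -> '7H'

RLE = 9B2H2D7H


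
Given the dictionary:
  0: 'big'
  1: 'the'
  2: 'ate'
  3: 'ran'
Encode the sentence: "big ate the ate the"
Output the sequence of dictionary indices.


Look up each word in the dictionary:
  'big' -> 0
  'ate' -> 2
  'the' -> 1
  'ate' -> 2
  'the' -> 1

Encoded: [0, 2, 1, 2, 1]


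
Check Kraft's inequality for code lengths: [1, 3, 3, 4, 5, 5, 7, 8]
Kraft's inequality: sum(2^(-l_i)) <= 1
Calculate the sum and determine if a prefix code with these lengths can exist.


Sum = 2^(-1) + 2^(-3) + 2^(-3) + 2^(-4) + 2^(-5) + 2^(-5) + 2^(-7) + 2^(-8)
    = 0.5 + 0.125 + 0.125 + 0.0625 + 0.03125 + 0.03125 + 0.0078125 + 0.00390625
    = 227/256 = 0.88671875
Since 0.88671875 <= 1, Kraft's inequality IS satisfied.
A prefix code with these lengths CAN exist.

Kraft sum = 0.88671875. Satisfied.


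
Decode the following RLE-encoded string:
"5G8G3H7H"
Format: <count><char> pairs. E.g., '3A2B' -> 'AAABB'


Expanding each <count><char> pair:
  5G -> 'GGGGG'
  8G -> 'GGGGGGGG'
  3H -> 'HHH'
  7H -> 'HHHHHHH'

Decoded = GGGGGGGGGGGGGHHHHHHHHHH


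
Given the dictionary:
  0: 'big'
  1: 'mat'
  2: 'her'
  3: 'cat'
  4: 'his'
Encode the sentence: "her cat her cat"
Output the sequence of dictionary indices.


Look up each word in the dictionary:
  'her' -> 2
  'cat' -> 3
  'her' -> 2
  'cat' -> 3

Encoded: [2, 3, 2, 3]


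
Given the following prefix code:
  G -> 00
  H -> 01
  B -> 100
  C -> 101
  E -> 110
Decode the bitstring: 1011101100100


Decoding step by step:
Bits 101 -> C
Bits 110 -> E
Bits 110 -> E
Bits 01 -> H
Bits 00 -> G


Decoded message: CEEHG


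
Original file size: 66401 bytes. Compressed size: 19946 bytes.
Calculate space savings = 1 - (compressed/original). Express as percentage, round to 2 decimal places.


ratio = compressed/original = 19946/66401 = 0.300387
savings = 1 - ratio = 1 - 0.300387 = 0.699613
as a percentage: 0.699613 * 100 = 69.96%

Space savings = 1 - 19946/66401 = 69.96%


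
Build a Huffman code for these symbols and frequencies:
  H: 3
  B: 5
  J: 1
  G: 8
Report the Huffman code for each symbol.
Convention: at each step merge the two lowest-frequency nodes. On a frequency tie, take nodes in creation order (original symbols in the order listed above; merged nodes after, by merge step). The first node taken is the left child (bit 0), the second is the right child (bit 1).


Huffman tree construction:
Step 1: Merge J(1) + H(3) = 4
Step 2: Merge (J+H)(4) + B(5) = 9
Step 3: Merge G(8) + ((J+H)+B)(9) = 17
Read each symbol's code off the tree from the root (left child = 0, right child = 1).

Codes:
  H: 101 (length 3)
  B: 11 (length 2)
  J: 100 (length 3)
  G: 0 (length 1)
Average code length: 30/17 = 1.7647 bits/symbol


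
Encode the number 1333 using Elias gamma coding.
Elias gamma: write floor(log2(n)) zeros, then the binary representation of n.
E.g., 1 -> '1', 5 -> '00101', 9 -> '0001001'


num_bits = floor(log2(1333)) + 1 = 11
leading_zeros = num_bits - 1 = 10
binary(1333) = 10100110101

Elias gamma(1333) = '0000000000' + '10100110101' = 000000000010100110101 (21 bits)


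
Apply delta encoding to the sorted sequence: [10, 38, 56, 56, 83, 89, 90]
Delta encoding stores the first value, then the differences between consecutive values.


First value: 10
Deltas:
  38 - 10 = 28
  56 - 38 = 18
  56 - 56 = 0
  83 - 56 = 27
  89 - 83 = 6
  90 - 89 = 1


Delta encoded: [10, 28, 18, 0, 27, 6, 1]


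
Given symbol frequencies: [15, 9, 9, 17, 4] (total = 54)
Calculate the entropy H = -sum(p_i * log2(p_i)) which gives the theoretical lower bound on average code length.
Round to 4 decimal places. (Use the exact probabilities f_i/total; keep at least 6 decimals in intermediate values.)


Per-symbol terms -p_i * log2(p_i) with p_i = f_i/54:
  p = 15/54 = 0.277778: log2(p) = -1.847997, -p*log2(p) = 0.513332
  p = 9/54 = 0.166667: log2(p) = -2.584963, -p*log2(p) = 0.430827
  p = 9/54 = 0.166667: log2(p) = -2.584963, -p*log2(p) = 0.430827
  p = 17/54 = 0.314815: log2(p) = -1.667425, -p*log2(p) = 0.524930
  p = 4/54 = 0.074074: log2(p) = -3.754888, -p*log2(p) = 0.278140
H = 0.513332 + 0.430827 + 0.430827 + 0.524930 + 0.278140 = 2.178056

H = 2.1781 bits/symbol


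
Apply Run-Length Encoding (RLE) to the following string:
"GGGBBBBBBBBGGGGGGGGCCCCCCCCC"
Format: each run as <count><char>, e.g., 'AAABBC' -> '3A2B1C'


Scanning runs left to right:
  i=0: run of 'G' x 3 -> '3G'
  i=3: run of 'B' x 8 -> '8B'
  i=11: run of 'G' x 8 -> '8G'
  i=19: run of 'C' x 9 -> '9C'

RLE = 3G8B8G9C


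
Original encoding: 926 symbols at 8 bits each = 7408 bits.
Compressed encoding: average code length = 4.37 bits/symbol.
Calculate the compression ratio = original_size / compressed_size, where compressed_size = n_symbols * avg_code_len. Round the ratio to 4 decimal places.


original_size = n_symbols * orig_bits = 926 * 8 = 7408 bits
compressed_size = n_symbols * avg_code_len = 926 * 4.37 = 4046.62 bits
ratio = original_size / compressed_size = 7408 / 4046.62 = 1.8307

Compression ratio = 1.8307


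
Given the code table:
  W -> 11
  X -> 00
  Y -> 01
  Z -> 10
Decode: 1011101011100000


Decoding:
10 -> Z
11 -> W
10 -> Z
10 -> Z
11 -> W
10 -> Z
00 -> X
00 -> X


Result: ZWZZWZXX


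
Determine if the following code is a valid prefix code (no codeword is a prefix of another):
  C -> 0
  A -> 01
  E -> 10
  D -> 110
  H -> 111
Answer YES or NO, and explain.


Checking each pair (does one codeword prefix another?):
  C='0' vs A='01': prefix -- VIOLATION

NO -- this is NOT a valid prefix code. C (0) is a prefix of A (01).


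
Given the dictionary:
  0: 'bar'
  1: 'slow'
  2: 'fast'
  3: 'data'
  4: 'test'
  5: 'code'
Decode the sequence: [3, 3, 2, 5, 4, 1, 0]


Look up each index in the dictionary:
  3 -> 'data'
  3 -> 'data'
  2 -> 'fast'
  5 -> 'code'
  4 -> 'test'
  1 -> 'slow'
  0 -> 'bar'

Decoded: "data data fast code test slow bar"


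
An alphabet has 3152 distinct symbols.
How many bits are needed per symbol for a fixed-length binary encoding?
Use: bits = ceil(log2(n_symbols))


log2(3152) = 11.6221
Bracket: 2^11 = 2048 < 3152 <= 2^12 = 4096
So ceil(log2(3152)) = 12

bits = ceil(log2(3152)) = ceil(11.6221) = 12 bits


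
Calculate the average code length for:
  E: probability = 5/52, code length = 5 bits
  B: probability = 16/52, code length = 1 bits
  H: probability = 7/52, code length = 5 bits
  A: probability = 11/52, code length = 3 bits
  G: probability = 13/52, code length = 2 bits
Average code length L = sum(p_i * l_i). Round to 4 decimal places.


Weighted contributions p_i * l_i:
  E: (5/52) * 5 = 25/52
  B: (16/52) * 1 = 16/52
  H: (7/52) * 5 = 35/52
  A: (11/52) * 3 = 33/52
  G: (13/52) * 2 = 26/52
Sum = (25 + 16 + 35 + 33 + 26)/52 = 135/52

L = 135/52 = 2.5962 bits/symbol


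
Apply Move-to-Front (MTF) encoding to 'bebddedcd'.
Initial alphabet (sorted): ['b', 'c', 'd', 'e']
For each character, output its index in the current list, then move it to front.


MTF encoding:
'b': index 0 in ['b', 'c', 'd', 'e'] -> ['b', 'c', 'd', 'e']
'e': index 3 in ['b', 'c', 'd', 'e'] -> ['e', 'b', 'c', 'd']
'b': index 1 in ['e', 'b', 'c', 'd'] -> ['b', 'e', 'c', 'd']
'd': index 3 in ['b', 'e', 'c', 'd'] -> ['d', 'b', 'e', 'c']
'd': index 0 in ['d', 'b', 'e', 'c'] -> ['d', 'b', 'e', 'c']
'e': index 2 in ['d', 'b', 'e', 'c'] -> ['e', 'd', 'b', 'c']
'd': index 1 in ['e', 'd', 'b', 'c'] -> ['d', 'e', 'b', 'c']
'c': index 3 in ['d', 'e', 'b', 'c'] -> ['c', 'd', 'e', 'b']
'd': index 1 in ['c', 'd', 'e', 'b'] -> ['d', 'c', 'e', 'b']


Output: [0, 3, 1, 3, 0, 2, 1, 3, 1]


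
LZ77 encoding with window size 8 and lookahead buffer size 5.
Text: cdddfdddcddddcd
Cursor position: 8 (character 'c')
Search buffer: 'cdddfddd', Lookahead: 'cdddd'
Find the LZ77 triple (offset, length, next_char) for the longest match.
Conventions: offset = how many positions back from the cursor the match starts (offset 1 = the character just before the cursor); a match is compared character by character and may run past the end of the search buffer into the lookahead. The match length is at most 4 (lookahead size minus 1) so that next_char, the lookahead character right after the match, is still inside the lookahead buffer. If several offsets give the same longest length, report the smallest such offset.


Try each offset into the search buffer:
  offset=1 (pos 7, char 'd'): match length 0
  offset=2 (pos 6, char 'd'): match length 0
  offset=3 (pos 5, char 'd'): match length 0
  offset=4 (pos 4, char 'f'): match length 0
  offset=5 (pos 3, char 'd'): match length 0
  offset=6 (pos 2, char 'd'): match length 0
  offset=7 (pos 1, char 'd'): match length 0
  offset=8 (pos 0, char 'c'): match length 4
Longest match has length 4 at offset 8.
next_char = character at position 8 + 4 = 12 -> 'd'

Best match: offset=8, length=4 (matching 'cddd' starting at position 0)
LZ77 triple: (8, 4, 'd')


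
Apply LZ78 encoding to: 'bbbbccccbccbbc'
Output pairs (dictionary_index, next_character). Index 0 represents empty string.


LZ78 encoding steps:
Dictionary: {0: ''}
Step 1: w='' (idx 0), next='b' -> output (0, 'b'), add 'b' as idx 1
Step 2: w='b' (idx 1), next='b' -> output (1, 'b'), add 'bb' as idx 2
Step 3: w='b' (idx 1), next='c' -> output (1, 'c'), add 'bc' as idx 3
Step 4: w='' (idx 0), next='c' -> output (0, 'c'), add 'c' as idx 4
Step 5: w='c' (idx 4), next='c' -> output (4, 'c'), add 'cc' as idx 5
Step 6: w='bc' (idx 3), next='c' -> output (3, 'c'), add 'bcc' as idx 6
Step 7: w='bb' (idx 2), next='c' -> output (2, 'c'), add 'bbc' as idx 7


Encoded: [(0, 'b'), (1, 'b'), (1, 'c'), (0, 'c'), (4, 'c'), (3, 'c'), (2, 'c')]


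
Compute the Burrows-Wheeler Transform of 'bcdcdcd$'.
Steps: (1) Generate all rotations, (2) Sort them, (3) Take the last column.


Rotations (sorted):
  0: $bcdcdcd -> last char: d
  1: bcdcdcd$ -> last char: $
  2: cd$bcdcd -> last char: d
  3: cdcd$bcd -> last char: d
  4: cdcdcd$b -> last char: b
  5: d$bcdcdc -> last char: c
  6: dcd$bcdc -> last char: c
  7: dcdcd$bc -> last char: c


BWT = d$ddbccc


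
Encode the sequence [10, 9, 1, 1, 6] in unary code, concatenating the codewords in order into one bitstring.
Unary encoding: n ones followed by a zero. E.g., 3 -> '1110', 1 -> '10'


Encode each number as n ones followed by a terminating 0:
  10 -> 11111111110 (11 bits)
  9 -> 1111111110 (10 bits)
  1 -> 10 (2 bits)
  1 -> 10 (2 bits)
  6 -> 1111110 (7 bits)
Total length = 11 + 10 + 2 + 2 + 7 = 32 bits.

Unary([10, 9, 1, 1, 6]) = 11111111110111111111010101111110 (32 bits)


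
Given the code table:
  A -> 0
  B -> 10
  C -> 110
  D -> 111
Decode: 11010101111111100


Decoding:
110 -> C
10 -> B
10 -> B
111 -> D
111 -> D
110 -> C
0 -> A


Result: CBBDDCA


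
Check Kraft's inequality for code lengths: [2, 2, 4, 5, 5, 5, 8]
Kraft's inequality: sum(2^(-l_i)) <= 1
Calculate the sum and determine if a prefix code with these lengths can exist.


Sum = 2^(-2) + 2^(-2) + 2^(-4) + 2^(-5) + 2^(-5) + 2^(-5) + 2^(-8)
    = 0.25 + 0.25 + 0.0625 + 0.03125 + 0.03125 + 0.03125 + 0.00390625
    = 169/256 = 0.66015625
Since 0.66015625 <= 1, Kraft's inequality IS satisfied.
A prefix code with these lengths CAN exist.

Kraft sum = 0.66015625. Satisfied.


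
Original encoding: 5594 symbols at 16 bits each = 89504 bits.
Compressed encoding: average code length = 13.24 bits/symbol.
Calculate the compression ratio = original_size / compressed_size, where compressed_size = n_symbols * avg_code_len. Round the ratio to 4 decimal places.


original_size = n_symbols * orig_bits = 5594 * 16 = 89504 bits
compressed_size = n_symbols * avg_code_len = 5594 * 13.24 = 74064.56 bits
ratio = original_size / compressed_size = 89504 / 74064.56 = 1.2085

Compression ratio = 1.2085
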